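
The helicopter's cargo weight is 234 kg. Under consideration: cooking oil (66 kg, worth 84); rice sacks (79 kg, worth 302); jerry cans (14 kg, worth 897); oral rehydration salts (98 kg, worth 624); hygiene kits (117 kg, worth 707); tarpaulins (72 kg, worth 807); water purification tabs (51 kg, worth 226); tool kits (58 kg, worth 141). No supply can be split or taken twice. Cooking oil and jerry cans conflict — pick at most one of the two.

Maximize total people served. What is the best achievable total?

2411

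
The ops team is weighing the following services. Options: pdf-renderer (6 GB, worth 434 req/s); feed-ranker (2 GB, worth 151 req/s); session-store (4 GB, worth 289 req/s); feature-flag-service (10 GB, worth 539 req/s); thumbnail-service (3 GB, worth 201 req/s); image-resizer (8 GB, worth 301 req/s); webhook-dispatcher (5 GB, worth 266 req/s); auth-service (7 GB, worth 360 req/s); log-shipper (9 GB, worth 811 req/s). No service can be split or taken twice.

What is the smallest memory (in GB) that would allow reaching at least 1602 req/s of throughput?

21

Minimise GB subject to total throughput ≥ 1602.
Taking pdf-renderer + feed-ranker + session-store + log-shipper gives 1685 (≥ 1602) for 21 GB.
No combination under 21 GB hits 1602.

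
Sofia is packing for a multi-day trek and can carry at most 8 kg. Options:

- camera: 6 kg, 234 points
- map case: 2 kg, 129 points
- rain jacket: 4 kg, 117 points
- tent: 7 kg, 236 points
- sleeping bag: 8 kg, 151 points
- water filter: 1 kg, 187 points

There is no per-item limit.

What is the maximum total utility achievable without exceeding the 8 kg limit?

1496

8×water filter uses 8 of the 8 kg and totals 1496.
No other feasible combination exceeds 1496.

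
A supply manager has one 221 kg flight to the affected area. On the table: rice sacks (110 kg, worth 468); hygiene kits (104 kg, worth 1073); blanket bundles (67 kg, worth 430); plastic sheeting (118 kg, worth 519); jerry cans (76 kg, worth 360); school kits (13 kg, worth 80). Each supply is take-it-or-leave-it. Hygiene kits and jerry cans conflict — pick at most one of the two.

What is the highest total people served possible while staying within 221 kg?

The ratio ordering already packs tightly: hygiene kits + blanket bundles + school kits, 184 kg, 1583.
The closest alternative, rice sacks + hygiene kits, reaches only 1541.

1583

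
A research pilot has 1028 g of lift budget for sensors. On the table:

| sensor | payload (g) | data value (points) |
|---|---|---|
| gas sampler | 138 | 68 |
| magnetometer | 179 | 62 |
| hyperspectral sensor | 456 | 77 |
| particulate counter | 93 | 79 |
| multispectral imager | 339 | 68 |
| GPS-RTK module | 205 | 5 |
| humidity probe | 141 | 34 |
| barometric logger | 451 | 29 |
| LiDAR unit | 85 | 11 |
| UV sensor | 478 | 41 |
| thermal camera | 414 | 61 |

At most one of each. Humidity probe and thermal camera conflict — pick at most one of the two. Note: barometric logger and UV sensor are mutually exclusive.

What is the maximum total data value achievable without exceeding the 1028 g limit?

The ratio ordering already packs tightly: gas sampler + magnetometer + particulate counter + multispectral imager + humidity probe + LiDAR unit, 975 g, 322.

322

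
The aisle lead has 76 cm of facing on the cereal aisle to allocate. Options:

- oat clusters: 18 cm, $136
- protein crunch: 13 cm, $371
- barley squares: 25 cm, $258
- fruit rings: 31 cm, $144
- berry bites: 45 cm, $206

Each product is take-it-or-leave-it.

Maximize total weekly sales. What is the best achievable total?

773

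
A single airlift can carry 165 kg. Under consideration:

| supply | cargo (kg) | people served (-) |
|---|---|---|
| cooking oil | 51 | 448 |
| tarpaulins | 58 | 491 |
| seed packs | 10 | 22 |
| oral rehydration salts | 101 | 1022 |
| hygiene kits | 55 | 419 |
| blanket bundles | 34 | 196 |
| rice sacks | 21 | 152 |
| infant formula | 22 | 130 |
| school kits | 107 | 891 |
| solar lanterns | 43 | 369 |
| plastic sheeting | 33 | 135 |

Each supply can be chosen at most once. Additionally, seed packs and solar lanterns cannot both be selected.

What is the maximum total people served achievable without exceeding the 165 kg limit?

1543

By people served per kg: oral rehydration salts 10.12, cooking oil 8.78, solar lanterns 8.58 lead.
Greedy by ratio would take cooking oil + seed packs + oral rehydration salts: 162 kg used, total 1492.
Dropping cooking oil and seed packs frees 61 kg; slotting in rice sacks + solar lanterns (64 kg) lifts the total to 1543 at 165 kg.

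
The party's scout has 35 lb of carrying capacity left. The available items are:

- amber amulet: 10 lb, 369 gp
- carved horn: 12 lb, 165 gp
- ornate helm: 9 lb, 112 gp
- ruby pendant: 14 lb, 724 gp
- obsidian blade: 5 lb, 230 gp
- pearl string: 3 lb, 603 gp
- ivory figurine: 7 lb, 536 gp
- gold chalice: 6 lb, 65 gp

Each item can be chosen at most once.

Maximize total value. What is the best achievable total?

2232

Greedy by ratio would take ruby pendant + obsidian blade + pearl string + ivory figurine + gold chalice: 35 lb used, total 2158.
Dropping obsidian blade and gold chalice frees 11 lb; slotting in amber amulet (10 lb) lifts the total to 2232 at 34 lb.
No other feasible combination exceeds 2232.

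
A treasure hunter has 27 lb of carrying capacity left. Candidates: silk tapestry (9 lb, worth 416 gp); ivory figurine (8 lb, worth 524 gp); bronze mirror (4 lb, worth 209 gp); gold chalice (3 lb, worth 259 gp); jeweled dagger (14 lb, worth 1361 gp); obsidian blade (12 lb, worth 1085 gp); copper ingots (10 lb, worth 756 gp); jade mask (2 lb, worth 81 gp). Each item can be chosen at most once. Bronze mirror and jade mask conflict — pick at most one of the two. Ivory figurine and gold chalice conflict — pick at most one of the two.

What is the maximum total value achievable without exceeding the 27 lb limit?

Ranking by ratio (value/lb): jeweled dagger 97.21, obsidian blade 90.42, gold chalice 86.33, copper ingots 75.60.
Jeweled dagger + obsidian blade uses 26 of the 27 lb and totals 2446.
Runner-up gold chalice + jeweled dagger + copper ingots tops out at 2376.

2446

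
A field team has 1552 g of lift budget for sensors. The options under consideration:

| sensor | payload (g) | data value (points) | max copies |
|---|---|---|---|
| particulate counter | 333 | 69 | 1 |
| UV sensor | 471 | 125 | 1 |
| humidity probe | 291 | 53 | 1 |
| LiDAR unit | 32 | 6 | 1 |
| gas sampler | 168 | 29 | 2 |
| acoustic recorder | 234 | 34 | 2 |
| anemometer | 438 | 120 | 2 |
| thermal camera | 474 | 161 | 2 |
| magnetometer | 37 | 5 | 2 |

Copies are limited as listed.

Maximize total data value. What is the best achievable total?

463

Ranking by ratio (data value/g): thermal camera 0.34, anemometer 0.27, UV sensor 0.27, particulate counter 0.21.
A density-first pass picks LiDAR unit + anemometer + 2×thermal camera + 2×magnetometer — 458 at 1492 g.
Dropping anemometer frees 438 g; slotting in UV sensor (471 g) lifts the total to 463 at 1525 g.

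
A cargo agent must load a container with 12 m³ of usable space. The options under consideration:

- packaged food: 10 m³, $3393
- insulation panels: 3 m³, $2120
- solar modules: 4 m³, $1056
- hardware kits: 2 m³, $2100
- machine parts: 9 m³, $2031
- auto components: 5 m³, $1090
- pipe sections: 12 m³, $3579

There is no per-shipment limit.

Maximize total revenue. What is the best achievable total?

12600

The ratio ordering already packs tightly: 6×hardware kits, 12 m³, 12600.
Every other selection either busts 12 m³ or fails to beat 12600.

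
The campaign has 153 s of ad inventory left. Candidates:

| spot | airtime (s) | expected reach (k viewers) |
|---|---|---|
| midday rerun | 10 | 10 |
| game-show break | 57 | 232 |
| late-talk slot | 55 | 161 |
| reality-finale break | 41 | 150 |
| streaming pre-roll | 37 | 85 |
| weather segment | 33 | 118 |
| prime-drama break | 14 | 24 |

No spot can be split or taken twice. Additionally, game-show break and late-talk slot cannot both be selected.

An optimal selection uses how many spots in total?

4

Optimal total is 524.
For example game-show break + reality-finale break + weather segment + prime-drama break achieves it, using 145 s.
Every optimal selection uses 4 spots.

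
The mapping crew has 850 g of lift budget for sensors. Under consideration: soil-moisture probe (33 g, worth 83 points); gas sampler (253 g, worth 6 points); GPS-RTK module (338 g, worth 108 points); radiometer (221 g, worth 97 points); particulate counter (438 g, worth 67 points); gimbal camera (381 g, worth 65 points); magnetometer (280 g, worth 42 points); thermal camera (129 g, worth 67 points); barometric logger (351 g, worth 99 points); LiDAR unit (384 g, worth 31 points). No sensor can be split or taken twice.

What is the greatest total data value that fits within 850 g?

355

Soil-moisture probe + GPS-RTK module + radiometer + thermal camera uses 721 of the 850 g and totals 355.
Nothing else within 850 g beats 355.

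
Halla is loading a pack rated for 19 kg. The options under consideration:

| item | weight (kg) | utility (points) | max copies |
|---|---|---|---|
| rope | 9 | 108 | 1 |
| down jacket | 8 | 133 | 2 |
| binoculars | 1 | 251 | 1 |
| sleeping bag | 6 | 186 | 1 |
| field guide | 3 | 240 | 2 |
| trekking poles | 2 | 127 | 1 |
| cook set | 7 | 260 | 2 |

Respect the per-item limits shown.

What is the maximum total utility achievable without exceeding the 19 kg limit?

1118

Binoculars + 2×field guide + trekking poles + cook set uses 16 of the 19 kg and totals 1118.
That's the maximum — no swap from here does better than 1118.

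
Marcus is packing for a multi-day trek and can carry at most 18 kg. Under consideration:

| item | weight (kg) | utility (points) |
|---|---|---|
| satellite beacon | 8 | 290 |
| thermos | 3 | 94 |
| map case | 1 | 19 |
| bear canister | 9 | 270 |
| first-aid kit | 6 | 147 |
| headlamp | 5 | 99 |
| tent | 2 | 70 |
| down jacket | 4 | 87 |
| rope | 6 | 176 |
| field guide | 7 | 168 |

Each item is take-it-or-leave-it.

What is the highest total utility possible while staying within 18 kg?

579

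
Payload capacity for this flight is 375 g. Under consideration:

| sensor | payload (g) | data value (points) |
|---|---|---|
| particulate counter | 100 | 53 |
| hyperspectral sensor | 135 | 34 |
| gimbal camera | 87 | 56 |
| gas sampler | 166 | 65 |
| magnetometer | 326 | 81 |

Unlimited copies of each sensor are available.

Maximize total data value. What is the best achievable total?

224

Density check — gimbal camera 0.64, particulate counter 0.53, gas sampler 0.39, hyperspectral sensor 0.25 are the best per g.
Best packing: 4×gimbal camera — 348 g, 224 total.
Nothing else within 375 g beats 224.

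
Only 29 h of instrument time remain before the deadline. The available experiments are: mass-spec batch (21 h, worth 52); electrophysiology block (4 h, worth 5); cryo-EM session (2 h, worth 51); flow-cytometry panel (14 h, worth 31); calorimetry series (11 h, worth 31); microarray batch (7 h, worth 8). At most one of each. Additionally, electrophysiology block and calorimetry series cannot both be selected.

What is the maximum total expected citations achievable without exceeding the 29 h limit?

Taking cryo-EM session + flow-cytometry panel + calorimetry series: 27 h used, 113 in expected citations.

113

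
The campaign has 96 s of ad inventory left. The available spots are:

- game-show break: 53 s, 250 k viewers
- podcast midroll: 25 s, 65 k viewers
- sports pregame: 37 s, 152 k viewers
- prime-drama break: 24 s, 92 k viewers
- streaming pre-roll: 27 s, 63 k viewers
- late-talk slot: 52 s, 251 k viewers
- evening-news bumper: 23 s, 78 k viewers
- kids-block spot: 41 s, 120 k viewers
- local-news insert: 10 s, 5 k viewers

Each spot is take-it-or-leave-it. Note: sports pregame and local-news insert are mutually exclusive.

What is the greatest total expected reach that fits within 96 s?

403

Ranking by ratio (expected reach/s): late-talk slot 4.83, game-show break 4.72, sports pregame 4.11.
Best packing: sports pregame + late-talk slot — 89 s, 403 total.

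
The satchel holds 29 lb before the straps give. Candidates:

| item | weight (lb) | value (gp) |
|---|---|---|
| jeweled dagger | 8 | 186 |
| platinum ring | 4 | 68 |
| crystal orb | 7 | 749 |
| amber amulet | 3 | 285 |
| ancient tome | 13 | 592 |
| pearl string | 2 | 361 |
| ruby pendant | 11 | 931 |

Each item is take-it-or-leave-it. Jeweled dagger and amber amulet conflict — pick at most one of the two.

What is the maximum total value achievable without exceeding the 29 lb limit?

2394

Density check — pearl string 180.50, crystal orb 107.00, amber amulet 95.00, ruby pendant 84.64 are the best per lb.
Best packing: platinum ring + crystal orb + amber amulet + pearl string + ruby pendant — 27 lb, 2394 total.
No other feasible combination exceeds 2394.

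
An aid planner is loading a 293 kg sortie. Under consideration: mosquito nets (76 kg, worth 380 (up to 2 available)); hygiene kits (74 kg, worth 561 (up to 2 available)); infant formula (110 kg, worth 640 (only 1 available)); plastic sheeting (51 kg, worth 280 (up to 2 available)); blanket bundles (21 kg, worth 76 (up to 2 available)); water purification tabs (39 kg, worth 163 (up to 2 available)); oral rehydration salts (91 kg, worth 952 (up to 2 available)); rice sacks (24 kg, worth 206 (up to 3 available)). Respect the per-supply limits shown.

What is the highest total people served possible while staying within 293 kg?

2685

Water purification tabs + 2×oral rehydration salts + 3×rice sacks uses 293 of the 293 kg and totals 2685.
No other feasible combination exceeds 2685.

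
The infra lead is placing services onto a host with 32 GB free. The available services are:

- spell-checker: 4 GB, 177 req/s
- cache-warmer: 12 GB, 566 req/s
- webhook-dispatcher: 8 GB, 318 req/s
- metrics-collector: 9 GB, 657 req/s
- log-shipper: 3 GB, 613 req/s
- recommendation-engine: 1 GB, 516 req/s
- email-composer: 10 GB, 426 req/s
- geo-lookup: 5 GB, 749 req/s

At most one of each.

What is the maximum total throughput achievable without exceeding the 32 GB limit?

3138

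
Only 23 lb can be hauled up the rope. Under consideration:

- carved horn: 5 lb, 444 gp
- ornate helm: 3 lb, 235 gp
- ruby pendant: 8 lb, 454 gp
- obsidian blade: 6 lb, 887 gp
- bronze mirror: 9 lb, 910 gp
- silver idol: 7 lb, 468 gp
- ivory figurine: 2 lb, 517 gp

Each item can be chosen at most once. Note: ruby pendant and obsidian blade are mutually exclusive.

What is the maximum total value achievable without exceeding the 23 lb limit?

Best packing: carved horn + obsidian blade + bronze mirror + ivory figurine — 22 lb, 2758 total.

2758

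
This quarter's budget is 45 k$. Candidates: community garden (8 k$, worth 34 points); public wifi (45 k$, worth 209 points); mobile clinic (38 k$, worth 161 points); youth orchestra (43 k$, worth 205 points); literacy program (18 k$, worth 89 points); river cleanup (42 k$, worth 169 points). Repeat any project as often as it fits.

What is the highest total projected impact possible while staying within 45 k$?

212

Taking community garden + 2×literacy program: 44 k$ used, 212 in projected impact.
The spare 1 k$ is too small for any remaining project, and no exchange beats 212.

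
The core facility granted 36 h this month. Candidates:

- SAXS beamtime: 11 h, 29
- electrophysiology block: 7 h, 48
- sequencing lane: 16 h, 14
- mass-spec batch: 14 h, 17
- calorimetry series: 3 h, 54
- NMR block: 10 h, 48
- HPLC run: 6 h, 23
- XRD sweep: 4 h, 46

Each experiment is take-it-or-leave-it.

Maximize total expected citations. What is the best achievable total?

225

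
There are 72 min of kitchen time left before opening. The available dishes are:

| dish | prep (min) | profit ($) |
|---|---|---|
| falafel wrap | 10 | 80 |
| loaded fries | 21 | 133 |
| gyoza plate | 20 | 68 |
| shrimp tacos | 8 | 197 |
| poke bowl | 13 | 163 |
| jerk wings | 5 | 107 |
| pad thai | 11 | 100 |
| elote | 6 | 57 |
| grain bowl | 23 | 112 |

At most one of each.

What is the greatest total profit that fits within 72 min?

780

Filling by ratio: falafel wrap + shrimp tacos + poke bowl + jerk wings + pad thai + elote for 704, with 19 min left unused.
Replace elote with loaded fries: the trade gains 76 net, giving 780 at 68 min.
Next best is falafel wrap + shrimp tacos + poke bowl + jerk wings + pad thai + grain bowl at 759 (70 min) — short by 21.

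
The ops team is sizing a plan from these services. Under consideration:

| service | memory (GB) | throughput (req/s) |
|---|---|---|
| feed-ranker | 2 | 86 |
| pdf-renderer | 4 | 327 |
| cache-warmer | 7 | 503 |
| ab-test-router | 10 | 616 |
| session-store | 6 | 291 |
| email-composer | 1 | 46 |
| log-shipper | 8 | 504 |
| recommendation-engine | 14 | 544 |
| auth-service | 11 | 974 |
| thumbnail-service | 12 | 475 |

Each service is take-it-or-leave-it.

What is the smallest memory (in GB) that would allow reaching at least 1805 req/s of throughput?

Minimise GB subject to total throughput ≥ 1805.
pdf-renderer + cache-warmer + email-composer + auth-service: 1850 throughput at 23 GB.
Below 23 GB the best achievable stays under 1805.

23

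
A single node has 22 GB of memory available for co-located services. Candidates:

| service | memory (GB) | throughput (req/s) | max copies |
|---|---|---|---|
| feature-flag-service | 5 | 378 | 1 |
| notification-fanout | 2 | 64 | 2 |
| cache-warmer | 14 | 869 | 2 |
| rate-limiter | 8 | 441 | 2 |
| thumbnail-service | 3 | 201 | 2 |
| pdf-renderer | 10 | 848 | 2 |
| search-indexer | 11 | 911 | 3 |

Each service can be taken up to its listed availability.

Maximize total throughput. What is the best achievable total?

1822

Greedy by ratio would take notification-fanout + 2×pdf-renderer: 22 GB used, total 1760.
Dropping notification-fanout and 2×pdf-renderer frees 22 GB; slotting in 2×search-indexer (22 GB) lifts the total to 1822 at 22 GB.
Every other selection either busts 22 GB or exceeds an availability limit or fails to beat 1822.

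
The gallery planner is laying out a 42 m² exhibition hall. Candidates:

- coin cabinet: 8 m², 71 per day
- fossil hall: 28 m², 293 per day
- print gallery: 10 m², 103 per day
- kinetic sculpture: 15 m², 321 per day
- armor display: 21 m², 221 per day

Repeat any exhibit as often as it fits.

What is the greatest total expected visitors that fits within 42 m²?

Print gallery + 2×kinetic sculpture uses 40 of the 42 m² and totals 745.
That's the maximum — no swap from here does better than 745.

745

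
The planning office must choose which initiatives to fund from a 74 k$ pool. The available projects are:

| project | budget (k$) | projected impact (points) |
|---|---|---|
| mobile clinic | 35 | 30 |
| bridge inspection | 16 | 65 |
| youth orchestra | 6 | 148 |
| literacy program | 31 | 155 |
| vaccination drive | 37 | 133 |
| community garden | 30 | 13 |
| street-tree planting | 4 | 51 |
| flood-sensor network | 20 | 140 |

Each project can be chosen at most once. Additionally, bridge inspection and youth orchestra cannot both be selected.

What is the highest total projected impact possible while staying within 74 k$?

494

Ranking by ratio (projected impact/k$): youth orchestra 24.67, street-tree planting 12.75, flood-sensor network 7.00, literacy program 5.00.
Best packing: youth orchestra + literacy program + street-tree planting + flood-sensor network — 61 k$, 494 total.
Runner-up youth orchestra + vaccination drive + street-tree planting + flood-sensor network tops out at 472.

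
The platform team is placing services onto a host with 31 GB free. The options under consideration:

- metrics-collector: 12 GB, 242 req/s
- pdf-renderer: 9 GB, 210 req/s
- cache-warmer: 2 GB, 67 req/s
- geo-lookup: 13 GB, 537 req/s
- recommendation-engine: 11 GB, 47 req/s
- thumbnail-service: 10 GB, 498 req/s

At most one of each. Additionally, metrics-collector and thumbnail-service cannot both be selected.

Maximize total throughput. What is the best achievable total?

1102

Ranking by ratio (throughput/GB): thumbnail-service 49.80, geo-lookup 41.31, cache-warmer 33.50.
The ratio ordering already packs tightly: cache-warmer + geo-lookup + thumbnail-service, 25 GB, 1102.
Runner-up geo-lookup + thumbnail-service tops out at 1035.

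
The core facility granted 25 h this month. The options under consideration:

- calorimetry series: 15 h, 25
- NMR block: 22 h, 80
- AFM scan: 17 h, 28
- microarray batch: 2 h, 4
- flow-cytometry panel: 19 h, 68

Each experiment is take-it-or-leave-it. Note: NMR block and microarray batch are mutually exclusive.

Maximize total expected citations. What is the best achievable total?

Best packing: NMR block — 22 h, 80 total.
Next best is microarray batch + flow-cytometry panel at 72 (21 h) — short by 8.

80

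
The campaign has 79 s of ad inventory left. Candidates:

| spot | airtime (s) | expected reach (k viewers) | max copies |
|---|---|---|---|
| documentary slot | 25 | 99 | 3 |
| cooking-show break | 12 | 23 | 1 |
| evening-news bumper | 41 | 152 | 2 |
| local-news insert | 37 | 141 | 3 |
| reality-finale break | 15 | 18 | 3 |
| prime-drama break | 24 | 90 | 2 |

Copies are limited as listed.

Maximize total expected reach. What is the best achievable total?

297

By expected reach per s: documentary slot 3.96, local-news insert 3.81, prime-drama break 3.75, evening-news bumper 3.71 lead.
3×documentary slot uses 75 of the 79 s and totals 297.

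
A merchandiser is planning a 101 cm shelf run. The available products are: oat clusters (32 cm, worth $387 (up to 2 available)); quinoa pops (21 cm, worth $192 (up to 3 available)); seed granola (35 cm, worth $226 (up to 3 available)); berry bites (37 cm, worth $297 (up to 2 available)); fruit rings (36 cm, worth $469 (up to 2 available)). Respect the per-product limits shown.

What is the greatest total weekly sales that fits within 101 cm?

1243

By weekly sales per cm: fruit rings 13.03, oat clusters 12.09, quinoa pops 9.14, berry bites 8.03 lead.
Filling by ratio: quinoa pops + 2×fruit rings for 1130, with 8 cm left unused.
Dropping quinoa pops and fruit rings frees 57 cm; slotting in 2×oat clusters (64 cm) lifts the total to 1243 at 100 cm.
No other feasible combination exceeds 1243.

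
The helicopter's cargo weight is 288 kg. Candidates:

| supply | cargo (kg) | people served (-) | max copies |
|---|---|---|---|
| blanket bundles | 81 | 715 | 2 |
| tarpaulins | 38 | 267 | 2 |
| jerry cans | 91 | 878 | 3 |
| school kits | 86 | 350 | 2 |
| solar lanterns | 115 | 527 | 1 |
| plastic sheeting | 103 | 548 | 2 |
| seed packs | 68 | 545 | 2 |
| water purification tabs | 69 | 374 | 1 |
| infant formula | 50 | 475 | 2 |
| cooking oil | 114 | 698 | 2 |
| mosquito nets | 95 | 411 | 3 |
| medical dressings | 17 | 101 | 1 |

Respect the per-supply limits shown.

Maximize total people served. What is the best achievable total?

By people served per kg: jerry cans 9.65, infant formula 9.50, blanket bundles 8.83, seed packs 8.01 lead.
Greedy by ratio would take 3×jerry cans: 273 kg used, total 2634.
Replace jerry cans with 2×infant formula: the trade gains 72 net, giving 2706 at 282 kg.
Every other selection either busts 288 kg or exceeds an availability limit or fails to beat 2706.

2706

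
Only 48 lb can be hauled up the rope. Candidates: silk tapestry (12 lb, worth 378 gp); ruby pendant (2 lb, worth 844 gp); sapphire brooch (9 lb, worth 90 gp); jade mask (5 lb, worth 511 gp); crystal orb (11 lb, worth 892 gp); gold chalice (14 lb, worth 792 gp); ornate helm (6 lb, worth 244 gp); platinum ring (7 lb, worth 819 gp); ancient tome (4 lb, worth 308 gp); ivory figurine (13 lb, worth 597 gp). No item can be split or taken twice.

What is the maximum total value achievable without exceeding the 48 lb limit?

4215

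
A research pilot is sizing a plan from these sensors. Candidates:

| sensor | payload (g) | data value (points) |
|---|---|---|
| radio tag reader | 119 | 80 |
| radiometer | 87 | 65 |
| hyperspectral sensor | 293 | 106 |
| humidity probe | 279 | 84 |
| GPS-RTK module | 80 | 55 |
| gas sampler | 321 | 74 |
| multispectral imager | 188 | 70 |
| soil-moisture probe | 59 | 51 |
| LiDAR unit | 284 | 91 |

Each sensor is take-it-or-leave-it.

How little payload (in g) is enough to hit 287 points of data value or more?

Look for the lowest-payload combination reaching 287.
radio tag reader + radiometer + GPS-RTK module + multispectral imager + soil-moisture probe reaches 321 using 533 g.
Below 533 g the best achievable stays under 287.

533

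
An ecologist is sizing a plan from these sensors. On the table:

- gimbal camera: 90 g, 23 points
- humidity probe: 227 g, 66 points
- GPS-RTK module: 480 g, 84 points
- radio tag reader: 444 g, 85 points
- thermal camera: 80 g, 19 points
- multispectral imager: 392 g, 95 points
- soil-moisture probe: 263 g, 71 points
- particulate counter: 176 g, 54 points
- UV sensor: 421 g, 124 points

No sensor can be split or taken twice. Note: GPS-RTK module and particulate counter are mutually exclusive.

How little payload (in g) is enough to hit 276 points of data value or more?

991

Minimise g subject to total data value ≥ 276.
humidity probe + thermal camera + soil-moisture probe + UV sensor: 280 data value at 991 g.
Any bundle with less than 991 g falls short of 276.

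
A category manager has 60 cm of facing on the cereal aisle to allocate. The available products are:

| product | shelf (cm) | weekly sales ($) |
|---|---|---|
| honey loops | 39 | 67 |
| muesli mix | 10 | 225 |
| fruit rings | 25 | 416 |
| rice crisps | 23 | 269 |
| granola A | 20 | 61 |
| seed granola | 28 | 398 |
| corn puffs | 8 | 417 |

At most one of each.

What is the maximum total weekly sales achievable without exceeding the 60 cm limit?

The ratio heuristic lands on muesli mix + fruit rings + corn puffs (1058) but leaves 17 cm idle.
Replace muesli mix with rice crisps: the trade gains 44 net, giving 1102 at 56 cm.

1102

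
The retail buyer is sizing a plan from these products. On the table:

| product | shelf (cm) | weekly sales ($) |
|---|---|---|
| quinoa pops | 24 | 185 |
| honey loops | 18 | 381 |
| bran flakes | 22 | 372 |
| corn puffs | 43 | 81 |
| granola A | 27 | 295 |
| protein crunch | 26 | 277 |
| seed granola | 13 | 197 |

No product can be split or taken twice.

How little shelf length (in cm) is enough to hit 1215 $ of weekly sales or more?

79

Look for the lowest-shelf combination reaching 1215.
honey loops + bran flakes + protein crunch + seed granola: 1227 weekly sales at 79 cm.
Any bundle with less than 79 cm falls short of 1215.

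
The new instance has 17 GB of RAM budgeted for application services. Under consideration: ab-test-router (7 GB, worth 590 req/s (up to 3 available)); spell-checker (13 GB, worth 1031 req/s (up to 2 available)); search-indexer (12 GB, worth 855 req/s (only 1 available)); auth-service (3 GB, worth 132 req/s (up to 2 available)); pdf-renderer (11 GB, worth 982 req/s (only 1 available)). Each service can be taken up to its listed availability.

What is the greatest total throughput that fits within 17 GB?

1312

By throughput per GB: pdf-renderer 89.27, ab-test-router 84.29, spell-checker 79.31, search-indexer 71.25 lead.
Taking the top-ratio services first gives 2×auth-service + pdf-renderer for 1246 (17 GB).
The 14 GB tied up in auth-service and pdf-renderer is better spent on 2×ab-test-router — total rises to 1312 (17 GB).
That's the maximum — no swap from here does better than 1312.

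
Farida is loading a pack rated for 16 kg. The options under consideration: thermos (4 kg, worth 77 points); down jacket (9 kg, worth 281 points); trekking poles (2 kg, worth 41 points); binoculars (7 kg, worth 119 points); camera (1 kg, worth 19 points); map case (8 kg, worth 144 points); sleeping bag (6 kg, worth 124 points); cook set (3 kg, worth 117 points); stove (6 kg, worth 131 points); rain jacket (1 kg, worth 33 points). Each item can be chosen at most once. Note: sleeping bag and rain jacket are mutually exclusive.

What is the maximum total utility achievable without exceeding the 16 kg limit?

491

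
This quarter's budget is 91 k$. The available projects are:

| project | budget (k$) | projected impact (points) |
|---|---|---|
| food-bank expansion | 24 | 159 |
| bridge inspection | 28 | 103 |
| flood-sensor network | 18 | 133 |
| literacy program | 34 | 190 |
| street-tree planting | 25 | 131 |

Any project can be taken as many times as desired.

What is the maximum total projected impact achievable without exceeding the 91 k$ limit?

665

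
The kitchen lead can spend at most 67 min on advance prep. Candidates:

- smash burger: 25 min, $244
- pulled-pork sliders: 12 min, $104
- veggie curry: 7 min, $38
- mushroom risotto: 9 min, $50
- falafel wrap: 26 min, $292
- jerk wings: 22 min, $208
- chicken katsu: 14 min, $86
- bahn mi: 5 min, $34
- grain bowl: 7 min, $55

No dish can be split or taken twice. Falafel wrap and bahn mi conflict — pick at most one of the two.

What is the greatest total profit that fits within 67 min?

By profit per min: falafel wrap 11.23, smash burger 9.76, jerk wings 9.45, pulled-pork sliders 8.67 lead.
Filling by ratio: smash burger + pulled-pork sliders + falafel wrap for 640, with 4 min left unused.
The 25 min tied up in smash burger is better spent on jerk wings + grain bowl — total rises to 659 (67 min).
Nothing else feasible within 67 min beats 659.

659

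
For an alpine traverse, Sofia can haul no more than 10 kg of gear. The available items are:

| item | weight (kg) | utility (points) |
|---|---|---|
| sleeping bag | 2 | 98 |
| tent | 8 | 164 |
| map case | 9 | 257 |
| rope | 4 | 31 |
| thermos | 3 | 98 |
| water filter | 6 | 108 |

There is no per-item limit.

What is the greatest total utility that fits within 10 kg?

Ranking by ratio (utility/kg): sleeping bag 49.00, thermos 32.67, map case 28.56, tent 20.50.
The ratio ordering already packs tightly: 5×sleeping bag, 10 kg, 490.
Every other selection either busts 10 kg or fails to beat 490.

490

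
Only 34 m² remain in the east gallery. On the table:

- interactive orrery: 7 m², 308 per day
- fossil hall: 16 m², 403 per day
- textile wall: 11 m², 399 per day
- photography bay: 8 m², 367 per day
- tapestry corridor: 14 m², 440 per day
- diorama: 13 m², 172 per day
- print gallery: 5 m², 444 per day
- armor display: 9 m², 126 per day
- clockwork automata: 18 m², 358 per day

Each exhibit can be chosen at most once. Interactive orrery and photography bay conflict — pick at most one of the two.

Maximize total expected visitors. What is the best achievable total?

1336

Taking textile wall + photography bay + print gallery + armor display: 33 m² used, 1336 in expected visitors.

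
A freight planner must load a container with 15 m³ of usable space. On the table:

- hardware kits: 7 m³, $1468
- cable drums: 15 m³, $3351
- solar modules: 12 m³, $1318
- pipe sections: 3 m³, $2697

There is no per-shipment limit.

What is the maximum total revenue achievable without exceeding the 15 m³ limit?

13485

Best packing: 5×pipe sections — 15 m³, 13485 total.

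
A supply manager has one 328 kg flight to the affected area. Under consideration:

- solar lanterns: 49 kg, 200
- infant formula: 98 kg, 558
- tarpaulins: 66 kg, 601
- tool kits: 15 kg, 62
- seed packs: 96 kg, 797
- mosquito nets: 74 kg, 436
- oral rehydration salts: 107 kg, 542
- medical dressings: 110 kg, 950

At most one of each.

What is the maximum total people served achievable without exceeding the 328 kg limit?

2548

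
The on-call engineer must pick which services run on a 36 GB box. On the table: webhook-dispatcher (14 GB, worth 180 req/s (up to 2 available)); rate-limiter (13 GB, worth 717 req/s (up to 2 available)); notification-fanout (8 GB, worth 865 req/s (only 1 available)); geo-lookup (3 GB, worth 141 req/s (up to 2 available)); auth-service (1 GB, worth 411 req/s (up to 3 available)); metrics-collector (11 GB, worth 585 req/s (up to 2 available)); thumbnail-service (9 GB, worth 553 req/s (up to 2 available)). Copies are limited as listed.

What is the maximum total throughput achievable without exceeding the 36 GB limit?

3509

By throughput per GB: auth-service 411.00, notification-fanout 108.12, thumbnail-service 61.44, rate-limiter 55.15 lead.
Taking the top-ratio services first gives notification-fanout + 2×geo-lookup + 3×auth-service + 2×thumbnail-service for 3486 (35 GB).
Dropping geo-lookup and thumbnail-service frees 12 GB; slotting in rate-limiter (13 GB) lifts the total to 3509 at 36 GB.
No other feasible combination exceeds 3509.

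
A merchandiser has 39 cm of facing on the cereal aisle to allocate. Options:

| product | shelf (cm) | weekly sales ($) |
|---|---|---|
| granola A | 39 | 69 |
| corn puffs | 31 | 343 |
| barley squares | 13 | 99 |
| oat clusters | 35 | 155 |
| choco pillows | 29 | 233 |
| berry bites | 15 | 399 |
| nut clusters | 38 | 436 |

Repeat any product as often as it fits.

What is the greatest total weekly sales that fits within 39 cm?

798

Ranking by ratio (weekly sales/cm): berry bites 26.60, nut clusters 11.47, corn puffs 11.06, choco pillows 8.03.
Taking 2×berry bites: 30 cm used, 798 in weekly sales.
The spare 9 cm is too small for any remaining product, and no exchange beats 798.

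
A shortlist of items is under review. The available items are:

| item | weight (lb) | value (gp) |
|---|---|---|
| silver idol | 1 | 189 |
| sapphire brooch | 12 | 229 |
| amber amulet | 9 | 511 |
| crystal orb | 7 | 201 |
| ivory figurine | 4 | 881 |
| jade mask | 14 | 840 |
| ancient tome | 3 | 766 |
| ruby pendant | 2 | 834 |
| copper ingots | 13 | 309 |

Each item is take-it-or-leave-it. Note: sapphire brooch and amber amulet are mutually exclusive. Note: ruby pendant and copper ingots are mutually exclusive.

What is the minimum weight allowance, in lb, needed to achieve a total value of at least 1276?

Look for the lowest-weight combination reaching 1276.
ancient tome + ruby pendant reaches 1600 using 5 lb.
Any bundle with less than 5 lb falls short of 1276.

5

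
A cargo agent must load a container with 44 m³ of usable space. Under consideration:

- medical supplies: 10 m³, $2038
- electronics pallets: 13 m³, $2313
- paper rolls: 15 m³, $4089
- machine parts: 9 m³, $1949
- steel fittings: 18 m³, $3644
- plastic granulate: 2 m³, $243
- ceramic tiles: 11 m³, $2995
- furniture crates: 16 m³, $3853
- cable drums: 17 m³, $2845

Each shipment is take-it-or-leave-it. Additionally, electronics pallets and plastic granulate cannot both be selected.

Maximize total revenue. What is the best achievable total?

11180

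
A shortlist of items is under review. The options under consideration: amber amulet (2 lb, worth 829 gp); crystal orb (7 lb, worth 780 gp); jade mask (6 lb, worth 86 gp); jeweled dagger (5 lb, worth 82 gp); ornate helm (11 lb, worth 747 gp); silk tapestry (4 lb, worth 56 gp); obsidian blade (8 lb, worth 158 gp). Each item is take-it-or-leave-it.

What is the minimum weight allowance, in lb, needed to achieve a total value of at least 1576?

9

Look for the lowest-weight combination reaching 1576.
amber amulet + crystal orb reaches 1609 using 9 lb.
Any bundle with less than 9 lb falls short of 1576.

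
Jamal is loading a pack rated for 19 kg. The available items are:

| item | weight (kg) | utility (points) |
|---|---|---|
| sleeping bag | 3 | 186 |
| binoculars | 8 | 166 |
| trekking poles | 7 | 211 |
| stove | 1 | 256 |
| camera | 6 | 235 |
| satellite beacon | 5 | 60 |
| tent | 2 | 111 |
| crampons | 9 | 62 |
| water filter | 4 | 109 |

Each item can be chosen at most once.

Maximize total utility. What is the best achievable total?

The ratio ordering already packs tightly: sleeping bag + trekking poles + stove + camera + tent, 19 kg, 999.

999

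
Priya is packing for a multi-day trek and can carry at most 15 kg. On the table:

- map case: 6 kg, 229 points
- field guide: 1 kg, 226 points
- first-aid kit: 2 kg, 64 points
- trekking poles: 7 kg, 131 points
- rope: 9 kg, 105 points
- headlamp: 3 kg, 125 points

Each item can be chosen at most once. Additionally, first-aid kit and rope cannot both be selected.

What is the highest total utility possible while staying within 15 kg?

644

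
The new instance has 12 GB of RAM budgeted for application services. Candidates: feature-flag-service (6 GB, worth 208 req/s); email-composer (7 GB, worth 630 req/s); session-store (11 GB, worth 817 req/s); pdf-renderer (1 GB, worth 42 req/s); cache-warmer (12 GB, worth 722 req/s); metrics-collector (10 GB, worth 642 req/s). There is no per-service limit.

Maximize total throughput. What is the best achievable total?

859

Greedy by ratio would take email-composer + 5×pdf-renderer: 12 GB used, total 840.
The 11 GB tied up in email-composer and 4×pdf-renderer is better spent on session-store — total rises to 859 (12 GB).
Every other selection either busts 12 GB or fails to beat 859.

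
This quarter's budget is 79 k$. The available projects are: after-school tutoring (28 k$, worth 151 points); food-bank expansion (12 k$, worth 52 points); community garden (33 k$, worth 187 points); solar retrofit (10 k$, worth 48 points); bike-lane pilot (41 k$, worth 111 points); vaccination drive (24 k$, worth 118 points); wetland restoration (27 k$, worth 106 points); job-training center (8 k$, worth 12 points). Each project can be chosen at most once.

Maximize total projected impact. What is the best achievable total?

Ranking by ratio (projected impact/k$): community garden 5.67, after-school tutoring 5.39, vaccination drive 4.92, solar retrofit 4.80.
Taking the top-ratio projects first gives after-school tutoring + community garden + solar retrofit + job-training center for 398 (79 k$).
Replace after-school tutoring and job-training center with food-bank expansion + vaccination drive: the trade gains 7 net, giving 405 at 79 k$.

405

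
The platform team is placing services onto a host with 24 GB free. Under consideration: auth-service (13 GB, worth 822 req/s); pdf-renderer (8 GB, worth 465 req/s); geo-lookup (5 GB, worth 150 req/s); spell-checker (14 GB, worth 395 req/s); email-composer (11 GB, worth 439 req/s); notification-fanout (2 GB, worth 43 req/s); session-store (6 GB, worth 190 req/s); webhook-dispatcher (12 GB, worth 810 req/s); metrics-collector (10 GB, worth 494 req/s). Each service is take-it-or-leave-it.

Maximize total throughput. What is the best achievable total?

1347

Filling by ratio: pdf-renderer + notification-fanout + webhook-dispatcher for 1318, with 2 GB left unused.
The 8 GB tied up in pdf-renderer is better spent on metrics-collector — total rises to 1347 (24 GB).
Runner-up auth-service + pdf-renderer + notification-fanout tops out at 1330.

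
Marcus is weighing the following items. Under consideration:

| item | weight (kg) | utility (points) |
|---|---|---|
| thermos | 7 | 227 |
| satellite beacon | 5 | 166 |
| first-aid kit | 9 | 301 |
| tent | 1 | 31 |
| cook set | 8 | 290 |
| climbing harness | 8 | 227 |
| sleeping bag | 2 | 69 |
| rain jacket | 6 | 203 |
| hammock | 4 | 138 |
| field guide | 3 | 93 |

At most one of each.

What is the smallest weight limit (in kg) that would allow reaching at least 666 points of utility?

Minimise kg subject to total utility ≥ 666.
thermos + satellite beacon + cook set: 683 utility at 20 kg.
Any bundle with less than 20 kg falls short of 666.

20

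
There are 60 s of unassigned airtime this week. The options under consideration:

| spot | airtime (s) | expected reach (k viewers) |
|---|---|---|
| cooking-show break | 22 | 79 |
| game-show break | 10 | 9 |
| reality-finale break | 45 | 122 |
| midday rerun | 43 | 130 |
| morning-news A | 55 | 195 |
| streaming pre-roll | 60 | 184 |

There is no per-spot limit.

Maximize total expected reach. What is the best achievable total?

Filling by ratio: 2×cooking-show break + game-show break for 167, with 6 s left unused.
Dropping 2×cooking-show break and game-show break frees 54 s; slotting in morning-news A (55 s) lifts the total to 195 at 55 s.

195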